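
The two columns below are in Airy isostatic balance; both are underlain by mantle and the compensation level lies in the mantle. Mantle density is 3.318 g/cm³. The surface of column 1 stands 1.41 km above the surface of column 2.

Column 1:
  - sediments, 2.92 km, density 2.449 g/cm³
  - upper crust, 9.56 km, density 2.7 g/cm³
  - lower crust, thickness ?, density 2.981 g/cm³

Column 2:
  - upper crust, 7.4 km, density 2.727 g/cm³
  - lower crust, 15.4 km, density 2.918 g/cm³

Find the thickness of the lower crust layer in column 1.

20.1 km

Take the compensation level at the base of the deeper column (depth z_c below the surface of column 1) and equate Σ ρ_i t_i down to z_c; mantle fills any gap and the z_c terms cancel.
Column 1: 2.92×2.449 + 9.56×2.7 + x×2.981 + (z_c − 12.48 − x)×3.318
Column 2: 1.41×0 + 7.4×2.727 + 15.4×2.918 + (z_c − 1.41 − 22.8)×3.318
The z_c×3.318 term appears on both sides and cancels. Collect the known terms of each column as K = Σ(ρt)_known − 3.318 × (depth of known layers): K_1 = 32.96308 − 3.318×12.48 = −8.44556; K_2 = 65.117 − 3.318×(1.41 + 22.8) = −15.21178.
Balance: K_1 − x×(3.318 − 2.981) = K_2, so x = (K_1 − K_2)/(3.318 − 2.981) = 6.76622/0.337 = 20.1 km.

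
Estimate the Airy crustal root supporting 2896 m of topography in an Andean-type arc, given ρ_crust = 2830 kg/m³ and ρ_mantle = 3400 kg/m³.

14400 m

For local isostatic compensation: the weight of the topography is balanced by the buoyancy of the root, ρ_c h = (ρ_m − ρ_c) r.
r = h · ρ_c / (ρ_m − ρ_c) = 2896 m × 2830 / (3400 − 2830) = 14400 m.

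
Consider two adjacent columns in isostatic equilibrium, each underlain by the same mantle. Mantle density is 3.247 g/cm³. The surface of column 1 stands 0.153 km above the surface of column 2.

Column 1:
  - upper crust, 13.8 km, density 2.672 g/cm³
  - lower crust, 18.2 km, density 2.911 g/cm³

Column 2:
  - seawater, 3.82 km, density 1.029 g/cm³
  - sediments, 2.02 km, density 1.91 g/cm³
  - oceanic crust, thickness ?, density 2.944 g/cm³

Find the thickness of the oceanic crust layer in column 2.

Take the compensation level at the base of the deeper column (depth z_c below the surface of column 1) and equate Σ ρ_i t_i down to z_c; mantle fills any gap and the z_c terms cancel.
Column 1: 13.8×2.672 + 18.2×2.911 + (z_c − 32)×3.247
Column 2: 0.153×0 + 3.82×1.029 + 2.02×1.91 + x×2.944 + (z_c − 0.153 − 5.84 − x)×3.247
The z_c×3.247 term appears on both sides and cancels. Collect the known terms of each column as K = Σ(ρt)_known − 3.247 × (depth of known layers): K_1 = 89.8538 − 3.247×32 = −14.0502; K_2 = 7.78898 − 3.247×(0.153 + 5.84) = −11.670291.
Balance: K_1 = K_2 − x×(3.247 − 2.944), so x = (K_2 − K_1)/(3.247 − 2.944) = 2.37991/0.303 = 7.85 km.

7.85 km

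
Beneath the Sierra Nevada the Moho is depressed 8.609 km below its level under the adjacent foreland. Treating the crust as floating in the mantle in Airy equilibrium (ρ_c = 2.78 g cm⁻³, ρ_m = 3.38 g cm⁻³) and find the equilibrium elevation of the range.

By Archimedes' principle applied to the lithosphere: ρ_c h = (ρ_m − ρ_c) r.
h = r (ρ_m − ρ_c) / ρ_c = 8.609 km × (3.38 − 2.78) / 2.78 = 1.86 km.

1.86 km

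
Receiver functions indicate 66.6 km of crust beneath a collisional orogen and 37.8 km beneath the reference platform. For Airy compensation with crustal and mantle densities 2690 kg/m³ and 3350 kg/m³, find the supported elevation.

5.67 km

Excess crust Δ = 66.6 km − 37.8 km = 28.8 km, split between elevation h and root r with h + r = Δ.
Airy balance ρ_c h = (ρ_m − ρ_c) r gives r = h ρ_c/(ρ_m − ρ_c), so h (1 + ρ_c/(ρ_m − ρ_c)) = Δ, i.e. h = Δ (ρ_m − ρ_c)/ρ_m.
h = 28.8 km × 660/3350 = 5.67 km.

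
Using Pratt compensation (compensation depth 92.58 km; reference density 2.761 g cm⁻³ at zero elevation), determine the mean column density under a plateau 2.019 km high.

2.7 g cm⁻³

Pratt balance: ρ_ref D = ρ (D + h).
ρ = ρ_ref D/(D + h) = 2.761 × 92.58 km/(92.58 km + 2.019 km) = 2.7 g cm⁻³.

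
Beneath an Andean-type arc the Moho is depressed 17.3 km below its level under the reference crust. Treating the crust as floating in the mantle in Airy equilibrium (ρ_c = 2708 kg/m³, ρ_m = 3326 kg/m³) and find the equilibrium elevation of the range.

Isostatic balance requires: ρ_c h = (ρ_m − ρ_c) r.
h = r (ρ_m − ρ_c) / ρ_c = 17.3 km × (3326 − 2708) / 2708 = 3.95 km.

3.95 km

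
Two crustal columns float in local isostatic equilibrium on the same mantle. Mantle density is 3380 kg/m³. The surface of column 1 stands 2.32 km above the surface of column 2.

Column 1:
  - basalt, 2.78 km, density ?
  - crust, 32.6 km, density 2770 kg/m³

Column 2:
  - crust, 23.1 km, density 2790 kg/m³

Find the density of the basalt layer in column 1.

2810 kg/m³

Take the compensation level at the base of the deeper column (depth z_c below the surface of column 1) and equate Σ ρ_i t_i down to z_c; mantle fills any gap and the z_c terms cancel.
Column 1: 2.78×ρ + 32.6×2770 + (z_c − 35.38)×3380
Column 2: 2.32×0 + 23.1×2790 + (z_c − 2.32 − 23.1)×3380
The z_c×3380 term appears on both sides and cancels. Collect the known terms of each column as K = Σ(ρt)_known − 3380 × (depth of known layers): K_1 = 90302 − 3380×35.38 = −29282.4; K_2 = 64449 − 3380×(2.32 + 23.1) = −21470.6.
Balance: K_1 + 2.78×ρ = K_2, so ρ = (K_2 − K_1)/2.78 = 7811.8/2.78 = 2810 kg/m³.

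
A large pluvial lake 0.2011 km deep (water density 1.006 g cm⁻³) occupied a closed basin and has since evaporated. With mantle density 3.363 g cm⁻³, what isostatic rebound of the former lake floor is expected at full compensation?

u = d ρ_w/ρ_m = 0.2011 km × 1.006/3.363 = 0.0602 km.

0.0602 km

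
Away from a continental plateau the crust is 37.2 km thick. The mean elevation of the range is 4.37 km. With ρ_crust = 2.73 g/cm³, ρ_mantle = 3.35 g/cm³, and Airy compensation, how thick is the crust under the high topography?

Root depth r = h ρ_c / (ρ_m − ρ_c) = 4.37 km × 2.73 / 0.62 = 19.24 km.
Total thickness = T + h + r = 37.2 km + 4.37 km + 19.24 km = 60.8 km.

60.8 km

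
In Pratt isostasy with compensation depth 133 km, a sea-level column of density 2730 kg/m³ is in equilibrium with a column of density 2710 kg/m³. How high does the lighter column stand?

0.982 km

ρ_ref D = ρ (D + h) → h = D (ρ_ref − ρ)/ρ.
h = 133 km × (2730 − 2710)/2710 = 0.982 km.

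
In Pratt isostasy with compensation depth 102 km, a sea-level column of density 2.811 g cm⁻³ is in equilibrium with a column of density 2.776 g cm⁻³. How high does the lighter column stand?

1.29 km

ρ_ref D = ρ (D + h) → h = D (ρ_ref − ρ)/ρ.
h = 102 km × (2.811 − 2.776)/2.776 = 1.29 km.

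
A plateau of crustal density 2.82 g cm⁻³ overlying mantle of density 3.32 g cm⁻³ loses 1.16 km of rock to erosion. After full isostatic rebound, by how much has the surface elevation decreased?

Rebound u = e ρ_c/ρ_m = 1.16 km × 2.82/3.32 = 0.9853 km.
Net surface drop = e − u = 1.16 km − 0.9853 km = e (ρ_m − ρ_c)/ρ_m = 0.175 km.

0.175 km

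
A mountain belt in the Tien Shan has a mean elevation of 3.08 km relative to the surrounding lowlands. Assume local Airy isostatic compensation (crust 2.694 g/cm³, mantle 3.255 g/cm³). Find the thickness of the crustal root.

By Archimedes' principle applied to the lithosphere: the weight of the topography is balanced by the buoyancy of the root, ρ_c h = (ρ_m − ρ_c) r.
r = h · ρ_c / (ρ_m − ρ_c) = 3.08 km × 2.694 / (3.255 − 2.694) = 14.8 km.

14.8 km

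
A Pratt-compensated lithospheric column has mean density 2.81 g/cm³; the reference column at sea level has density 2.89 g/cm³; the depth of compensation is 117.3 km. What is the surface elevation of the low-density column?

3.34 km

ρ_ref D = ρ (D + h) → h = D (ρ_ref − ρ)/ρ.
h = 117.3 km × (2.89 − 2.81)/2.81 = 3.34 km.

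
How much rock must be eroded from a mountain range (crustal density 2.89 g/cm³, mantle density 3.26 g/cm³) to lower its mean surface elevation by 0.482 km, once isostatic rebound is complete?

Net drop Δ = e − u = e − e ρ_c/ρ_m = e (ρ_m − ρ_c)/ρ_m.
e = Δ ρ_m/(ρ_m − ρ_c) = 0.482 km × 3.26/0.37 = 4.25 km.

4.25 km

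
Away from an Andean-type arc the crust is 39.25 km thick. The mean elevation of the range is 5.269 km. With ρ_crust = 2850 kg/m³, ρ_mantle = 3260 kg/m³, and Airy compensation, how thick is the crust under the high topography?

81.1 km

Root depth r = h ρ_c / (ρ_m − ρ_c) = 5.269 km × 2850 / 410 = 36.63 km.
Total thickness = T + h + r = 39.25 km + 5.269 km + 36.63 km = 81.1 km.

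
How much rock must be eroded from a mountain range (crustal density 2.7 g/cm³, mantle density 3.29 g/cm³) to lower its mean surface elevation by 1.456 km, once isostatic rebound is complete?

8.12 km

Net drop Δ = e − u = e − e ρ_c/ρ_m = e (ρ_m − ρ_c)/ρ_m.
e = Δ ρ_m/(ρ_m − ρ_c) = 1.456 km × 3.29/0.59 = 8.12 km.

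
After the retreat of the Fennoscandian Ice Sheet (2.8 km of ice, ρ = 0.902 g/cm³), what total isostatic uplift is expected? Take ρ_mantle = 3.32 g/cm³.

Removing the load lets mantle flow back in; uplift u satisfies ρ_ice t = ρ_m u.
u = t ρ_ice/ρ_m = 2.8 km × 0.902/3.32 = 0.761 km.

0.761 km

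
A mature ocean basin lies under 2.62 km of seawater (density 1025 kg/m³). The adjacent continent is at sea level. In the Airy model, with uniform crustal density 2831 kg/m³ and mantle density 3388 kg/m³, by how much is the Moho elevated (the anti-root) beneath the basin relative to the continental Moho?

8.5 km

Isostatic balance requires: replacing crust with seawater at the top is compensated by replacing crust with mantle at the base: d (ρ_c − ρ_w) = a (ρ_m − ρ_c).
a = d (ρ_c − ρ_w)/(ρ_m − ρ_c) = 2.62 km × 1806/557 = 8.5 km.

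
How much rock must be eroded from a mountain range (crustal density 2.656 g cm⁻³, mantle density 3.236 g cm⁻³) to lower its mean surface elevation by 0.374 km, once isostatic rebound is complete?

Net drop Δ = e − u = e − e ρ_c/ρ_m = e (ρ_m − ρ_c)/ρ_m.
e = Δ ρ_m/(ρ_m − ρ_c) = 0.374 km × 3.236/0.58 = 2.09 km.

2.09 km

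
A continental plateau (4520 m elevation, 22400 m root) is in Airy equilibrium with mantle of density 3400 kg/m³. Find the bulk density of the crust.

ρ_c h = (ρ_m − ρ_c) r → ρ_c (h + r) = ρ_m r → ρ_c = ρ_m r / (h + r).
ρ_c = 3400 × 22400 m / (4520 m + 22400 m) = 2830 kg/m³.

2830 kg/m³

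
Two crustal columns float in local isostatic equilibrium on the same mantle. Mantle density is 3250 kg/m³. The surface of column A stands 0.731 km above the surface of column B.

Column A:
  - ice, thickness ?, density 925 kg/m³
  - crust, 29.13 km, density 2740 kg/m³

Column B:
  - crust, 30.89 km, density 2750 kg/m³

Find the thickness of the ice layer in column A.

Take the compensation level at the base of the deeper column (depth z_c below the surface of column A) and equate Σ ρ_i t_i down to z_c; mantle fills any gap and the z_c terms cancel.
Column A: x×925 + 29.13×2740 + (z_c − 29.13 − x)×3250
Column B: 0.731×0 + 30.89×2750 + (z_c − 0.731 − 30.89)×3250
The z_c×3250 term appears on both sides and cancels. Collect the known terms of each column as K = Σ(ρt)_known − 3250 × (depth of known layers): K_A = 79816.2 − 3250×29.13 = −14856.3; K_B = 84947.5 − 3250×(0.731 + 30.89) = −17820.75.
Balance: K_A − x×(3250 − 925) = K_B, so x = (K_A − K_B)/(3250 − 925) = 2964.45/2325 = 1.28 km.

1.28 km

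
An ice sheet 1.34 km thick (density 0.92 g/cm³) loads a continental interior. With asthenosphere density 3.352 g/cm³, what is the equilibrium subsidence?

Equating mass per unit area of the two columns: the ice load ρ_ice t is balanced by mantle displaced below, ρ_m s.
s = t ρ_ice / ρ_m = 1.34 km × 0.92/3.352 = 0.368 km.

0.368 km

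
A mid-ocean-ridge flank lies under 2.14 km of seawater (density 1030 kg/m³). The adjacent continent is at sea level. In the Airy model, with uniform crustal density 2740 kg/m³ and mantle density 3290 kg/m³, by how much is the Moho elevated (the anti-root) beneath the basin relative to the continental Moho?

6.65 km

In Airy isostatic equilibrium: replacing crust with seawater at the top is compensated by replacing crust with mantle at the base: d (ρ_c − ρ_w) = a (ρ_m − ρ_c).
a = d (ρ_c − ρ_w)/(ρ_m − ρ_c) = 2.14 km × 1710/550 = 6.65 km.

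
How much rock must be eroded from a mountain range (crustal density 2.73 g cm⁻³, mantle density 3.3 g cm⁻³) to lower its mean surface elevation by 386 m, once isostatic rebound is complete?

Net drop Δ = e − u = e − e ρ_c/ρ_m = e (ρ_m − ρ_c)/ρ_m.
e = Δ ρ_m/(ρ_m − ρ_c) = 386 m × 3.3/0.57 = 2230 m.

2230 m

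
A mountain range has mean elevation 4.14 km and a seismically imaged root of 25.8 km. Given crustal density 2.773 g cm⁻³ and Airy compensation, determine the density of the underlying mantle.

Airy balance: ρ_c h = (ρ_m − ρ_c) r → ρ_m = ρ_c (1 + h/r).
ρ_m = 2.773 × (1 + 4.14 km/25.8 km) = 3.22 g cm⁻³.

3.22 g cm⁻³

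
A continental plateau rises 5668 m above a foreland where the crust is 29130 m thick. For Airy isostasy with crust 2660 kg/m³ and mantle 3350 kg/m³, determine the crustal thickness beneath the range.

Root depth r = h ρ_c / (ρ_m − ρ_c) = 5668 m × 2660 / 690 = 21850 m.
Total thickness = T + h + r = 29130 m + 5668 m + 21850 m = 56600 m.

56600 m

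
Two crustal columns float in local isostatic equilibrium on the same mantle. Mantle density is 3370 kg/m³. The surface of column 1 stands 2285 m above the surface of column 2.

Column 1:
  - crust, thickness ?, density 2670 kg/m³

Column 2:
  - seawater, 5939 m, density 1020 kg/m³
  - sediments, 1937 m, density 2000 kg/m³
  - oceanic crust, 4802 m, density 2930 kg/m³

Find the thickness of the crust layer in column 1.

Take the compensation level at the base of the deeper column (depth z_c below the surface of column 1) and equate Σ ρ_i t_i down to z_c; mantle fills any gap and the z_c terms cancel.
Column 1: x×2670 + (z_c − 0 − x)×3370
Column 2: 2285×0 + 5939×1020 + 1937×2000 + 4802×2930 + (z_c − 2285 − 12678)×3370
The z_c×3370 term appears on both sides and cancels. Collect the known terms of each column as K = Σ(ρt)_known − 3370 × (depth of known layers): K_1 = 0 − 3370×0 = 0; K_2 = 24001640 − 3370×(2285 + 12678) = −26423670.
Balance: K_1 − x×(3370 − 2670) = K_2, so x = (K_1 − K_2)/(3370 − 2670) = 26423700/700 = 37700 m.

37700 m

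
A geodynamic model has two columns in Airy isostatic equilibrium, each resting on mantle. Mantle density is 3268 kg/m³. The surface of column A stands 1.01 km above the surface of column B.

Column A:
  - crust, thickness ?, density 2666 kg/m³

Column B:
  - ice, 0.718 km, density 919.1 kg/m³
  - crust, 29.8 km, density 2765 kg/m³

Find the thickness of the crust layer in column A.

33.2 km

Take the compensation level at the base of the deeper column (depth z_c below the surface of column A) and equate Σ ρ_i t_i down to z_c; mantle fills any gap and the z_c terms cancel.
Column A: x×2666 + (z_c − 0 − x)×3268
Column B: 1.01×0 + 0.718×919.1 + 29.8×2765 + (z_c − 1.01 − 30.518)×3268
The z_c×3268 term appears on both sides and cancels. Collect the known terms of each column as K = Σ(ρt)_known − 3268 × (depth of known layers): K_A = 0 − 3268×0 = 0; K_B = 83056.9138 − 3268×(1.01 + 30.518) = −19976.5902.
Balance: K_A − x×(3268 − 2666) = K_B, so x = (K_A − K_B)/(3268 − 2666) = 19976.6/602 = 33.2 km.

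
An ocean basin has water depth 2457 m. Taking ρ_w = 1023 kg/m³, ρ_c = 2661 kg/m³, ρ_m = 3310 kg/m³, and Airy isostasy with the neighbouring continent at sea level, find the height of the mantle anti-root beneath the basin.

Isostatic balance requires: replacing crust with seawater at the top is compensated by replacing crust with mantle at the base: d (ρ_c − ρ_w) = a (ρ_m − ρ_c).
a = d (ρ_c − ρ_w)/(ρ_m − ρ_c) = 2457 m × 1638/649 = 6200 m.

6200 m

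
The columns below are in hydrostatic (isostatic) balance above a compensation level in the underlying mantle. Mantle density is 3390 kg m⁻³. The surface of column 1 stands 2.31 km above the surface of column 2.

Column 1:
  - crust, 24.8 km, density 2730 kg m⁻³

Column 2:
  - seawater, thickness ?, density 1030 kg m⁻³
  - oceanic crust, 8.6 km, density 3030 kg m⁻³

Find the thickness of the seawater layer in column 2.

Take the compensation level at the base of the deeper column (depth z_c below the surface of column 1) and equate Σ ρ_i t_i down to z_c; mantle fills any gap and the z_c terms cancel.
Column 1: 24.8×2730 + (z_c − 24.8)×3390
Column 2: 2.31×0 + x×1030 + 8.6×3030 + (z_c − 2.31 − 8.6 − x)×3390
The z_c×3390 term appears on both sides and cancels. Collect the known terms of each column as K = Σ(ρt)_known − 3390 × (depth of known layers): K_1 = 67704 − 3390×24.8 = −16368; K_2 = 26058 − 3390×(2.31 + 8.6) = −10926.9.
Balance: K_1 = K_2 − x×(3390 − 1030), so x = (K_2 − K_1)/(3390 − 1030) = 5441.1/2360 = 2.31 km.

2.31 km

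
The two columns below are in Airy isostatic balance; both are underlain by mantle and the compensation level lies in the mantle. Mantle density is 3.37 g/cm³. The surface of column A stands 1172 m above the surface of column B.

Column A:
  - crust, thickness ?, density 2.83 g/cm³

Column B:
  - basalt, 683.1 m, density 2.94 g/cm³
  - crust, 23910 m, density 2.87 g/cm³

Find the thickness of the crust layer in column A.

Take the compensation level at the base of the deeper column (depth z_c below the surface of column A) and equate Σ ρ_i t_i down to z_c; mantle fills any gap and the z_c terms cancel.
Column A: x×2.83 + (z_c − 0 − x)×3.37
Column B: 1172×0 + 683.1×2.94 + 23910×2.87 + (z_c − 1172 − 24593.1)×3.37
The z_c×3.37 term appears on both sides and cancels. Collect the known terms of each column as K = Σ(ρt)_known − 3.37 × (depth of known layers): K_A = 0 − 3.37×0 = 0; K_B = 70630.014 − 3.37×(1172 + 24593.1) = −16198.373.
Balance: K_A − x×(3.37 − 2.83) = K_B, so x = (K_A − K_B)/(3.37 − 2.83) = 16198.4/0.54 = 30000 m.

30000 m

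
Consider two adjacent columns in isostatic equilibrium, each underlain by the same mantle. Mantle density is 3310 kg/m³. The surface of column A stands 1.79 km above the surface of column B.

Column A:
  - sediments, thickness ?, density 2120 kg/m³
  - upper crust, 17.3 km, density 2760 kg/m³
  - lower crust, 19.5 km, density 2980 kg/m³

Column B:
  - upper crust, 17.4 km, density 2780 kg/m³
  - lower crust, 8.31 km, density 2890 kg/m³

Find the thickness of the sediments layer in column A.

Take the compensation level at the base of the deeper column (depth z_c below the surface of column A) and equate Σ ρ_i t_i down to z_c; mantle fills any gap and the z_c terms cancel.
Column A: x×2120 + 17.3×2760 + 19.5×2980 + (z_c − 36.8 − x)×3310
Column B: 1.79×0 + 17.4×2780 + 8.31×2890 + (z_c − 1.79 − 25.71)×3310
The z_c×3310 term appears on both sides and cancels. Collect the known terms of each column as K = Σ(ρt)_known − 3310 × (depth of known layers): K_A = 105858 − 3310×36.8 = −15950; K_B = 72387.9 − 3310×(1.79 + 25.71) = −18637.1.
Balance: K_A − x×(3310 − 2120) = K_B, so x = (K_A − K_B)/(3310 − 2120) = 2687.1/1190 = 2.26 km.

2.26 km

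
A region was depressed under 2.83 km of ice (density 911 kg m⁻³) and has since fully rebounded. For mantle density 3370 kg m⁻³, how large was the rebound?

0.765 km

Removing the load lets mantle flow back in; uplift u satisfies ρ_ice t = ρ_m u.
u = t ρ_ice/ρ_m = 2.83 km × 911/3370 = 0.765 km.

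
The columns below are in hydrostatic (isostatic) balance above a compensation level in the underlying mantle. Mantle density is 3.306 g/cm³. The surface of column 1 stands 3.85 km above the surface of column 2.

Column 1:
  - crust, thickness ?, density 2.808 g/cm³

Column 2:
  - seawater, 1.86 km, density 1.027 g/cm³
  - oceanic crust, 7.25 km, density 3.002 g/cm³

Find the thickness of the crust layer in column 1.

38.5 km

Take the compensation level at the base of the deeper column (depth z_c below the surface of column 1) and equate Σ ρ_i t_i down to z_c; mantle fills any gap and the z_c terms cancel.
Column 1: x×2.808 + (z_c − 0 − x)×3.306
Column 2: 3.85×0 + 1.86×1.027 + 7.25×3.002 + (z_c − 3.85 − 9.11)×3.306
The z_c×3.306 term appears on both sides and cancels. Collect the known terms of each column as K = Σ(ρt)_known − 3.306 × (depth of known layers): K_1 = 0 − 3.306×0 = 0; K_2 = 23.67472 − 3.306×(3.85 + 9.11) = −19.17104.
Balance: K_1 − x×(3.306 − 2.808) = K_2, so x = (K_1 − K_2)/(3.306 − 2.808) = 19.171/0.498 = 38.5 km.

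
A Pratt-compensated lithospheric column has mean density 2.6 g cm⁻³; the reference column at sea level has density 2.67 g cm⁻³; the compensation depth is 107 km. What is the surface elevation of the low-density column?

ρ_ref D = ρ (D + h) → h = D (ρ_ref − ρ)/ρ.
h = 107 km × (2.67 − 2.6)/2.6 = 2.88 km.

2.88 km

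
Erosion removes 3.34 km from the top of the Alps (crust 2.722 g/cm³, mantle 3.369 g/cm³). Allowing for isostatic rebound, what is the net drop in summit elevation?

Rebound u = e ρ_c/ρ_m = 3.34 km × 2.722/3.369 = 2.699 km.
Net surface drop = e − u = 3.34 km − 2.699 km = e (ρ_m − ρ_c)/ρ_m = 0.641 km.

0.641 km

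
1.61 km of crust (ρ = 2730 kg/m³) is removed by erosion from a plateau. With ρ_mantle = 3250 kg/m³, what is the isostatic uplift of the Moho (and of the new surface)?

1.35 km

Unloading: uplift u = e ρ_c/ρ_m = 1.61 km × 2730/3250 = 1.35 km.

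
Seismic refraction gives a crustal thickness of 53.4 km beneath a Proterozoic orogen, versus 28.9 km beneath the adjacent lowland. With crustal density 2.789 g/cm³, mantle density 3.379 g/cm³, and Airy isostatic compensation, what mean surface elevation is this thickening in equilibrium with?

4.28 km

Excess crust Δ = 53.4 km − 28.9 km = 24.5 km, split between elevation h and root r with h + r = Δ.
Airy balance ρ_c h = (ρ_m − ρ_c) r gives r = h ρ_c/(ρ_m − ρ_c), so h (1 + ρ_c/(ρ_m − ρ_c)) = Δ, i.e. h = Δ (ρ_m − ρ_c)/ρ_m.
h = 24.5 km × 0.59/3.379 = 4.28 km.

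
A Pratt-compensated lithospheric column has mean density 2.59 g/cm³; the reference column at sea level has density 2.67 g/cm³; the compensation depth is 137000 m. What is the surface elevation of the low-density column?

4230 m

ρ_ref D = ρ (D + h) → h = D (ρ_ref − ρ)/ρ.
h = 137000 m × (2.67 − 2.59)/2.59 = 4230 m.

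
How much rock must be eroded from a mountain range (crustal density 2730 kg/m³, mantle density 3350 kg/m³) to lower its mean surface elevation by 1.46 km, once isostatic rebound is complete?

Net drop Δ = e − u = e − e ρ_c/ρ_m = e (ρ_m − ρ_c)/ρ_m.
e = Δ ρ_m/(ρ_m − ρ_c) = 1.46 km × 3350/620 = 7.89 km.

7.89 km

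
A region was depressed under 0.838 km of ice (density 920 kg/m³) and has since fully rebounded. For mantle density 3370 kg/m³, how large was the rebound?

Removing the load lets mantle flow back in; uplift u satisfies ρ_ice t = ρ_m u.
u = t ρ_ice/ρ_m = 0.838 km × 920/3370 = 0.229 km.

0.229 km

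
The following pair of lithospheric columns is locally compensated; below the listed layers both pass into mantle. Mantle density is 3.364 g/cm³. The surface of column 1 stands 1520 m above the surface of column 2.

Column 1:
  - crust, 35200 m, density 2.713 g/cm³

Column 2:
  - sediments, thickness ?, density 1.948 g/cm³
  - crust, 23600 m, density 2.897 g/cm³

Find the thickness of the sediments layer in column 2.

Take the compensation level at the base of the deeper column (depth z_c below the surface of column 1) and equate Σ ρ_i t_i down to z_c; mantle fills any gap and the z_c terms cancel.
Column 1: 35200×2.713 + (z_c − 35200)×3.364
Column 2: 1520×0 + x×1.948 + 23600×2.897 + (z_c − 1520 − 23600 − x)×3.364
The z_c×3.364 term appears on both sides and cancels. Collect the known terms of each column as K = Σ(ρt)_known − 3.364 × (depth of known layers): K_1 = 95497.6 − 3.364×35200 = −22915.2; K_2 = 68369.2 − 3.364×(1520 + 23600) = −16134.48.
Balance: K_1 = K_2 − x×(3.364 − 1.948), so x = (K_2 − K_1)/(3.364 − 1.948) = 6780.72/1.416 = 4790 m.

4790 m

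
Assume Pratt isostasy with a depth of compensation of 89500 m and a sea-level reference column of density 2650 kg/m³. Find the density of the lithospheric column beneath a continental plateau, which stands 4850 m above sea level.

2510 kg/m³

Pratt balance: ρ_ref D = ρ (D + h).
ρ = ρ_ref D/(D + h) = 2650 × 89500 m/(89500 m + 4850 m) = 2510 kg/m³.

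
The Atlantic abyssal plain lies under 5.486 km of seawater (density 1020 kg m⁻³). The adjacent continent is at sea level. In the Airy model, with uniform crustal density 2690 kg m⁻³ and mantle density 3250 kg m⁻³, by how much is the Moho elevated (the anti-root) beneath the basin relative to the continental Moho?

16.4 km

For local isostatic compensation: replacing crust with seawater at the top is compensated by replacing crust with mantle at the base: d (ρ_c − ρ_w) = a (ρ_m − ρ_c).
a = d (ρ_c − ρ_w)/(ρ_m − ρ_c) = 5.486 km × 1670/560 = 16.4 km.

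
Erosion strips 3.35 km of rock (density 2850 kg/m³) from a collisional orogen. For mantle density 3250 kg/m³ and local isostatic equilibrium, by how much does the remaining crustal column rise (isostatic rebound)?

Unloading: uplift u = e ρ_c/ρ_m = 3.35 km × 2850/3250 = 2.94 km.

2.94 km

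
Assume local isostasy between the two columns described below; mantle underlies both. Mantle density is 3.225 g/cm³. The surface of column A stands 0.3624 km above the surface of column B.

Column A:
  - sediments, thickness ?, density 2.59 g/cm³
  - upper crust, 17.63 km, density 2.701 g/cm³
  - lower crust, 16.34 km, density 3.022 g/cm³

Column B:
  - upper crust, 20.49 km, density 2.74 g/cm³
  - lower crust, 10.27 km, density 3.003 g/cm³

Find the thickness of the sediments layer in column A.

Take the compensation level at the base of the deeper column (depth z_c below the surface of column A) and equate Σ ρ_i t_i down to z_c; mantle fills any gap and the z_c terms cancel.
Column A: x×2.59 + 17.63×2.701 + 16.34×3.022 + (z_c − 33.97 − x)×3.225
Column B: 0.3624×0 + 20.49×2.74 + 10.27×3.003 + (z_c − 0.3624 − 30.76)×3.225
The z_c×3.225 term appears on both sides and cancels. Collect the known terms of each column as K = Σ(ρt)_known − 3.225 × (depth of known layers): K_A = 96.99811 − 3.225×33.97 = −12.55514; K_B = 86.98341 − 3.225×(0.3624 + 30.76) = −13.38633.
Balance: K_A − x×(3.225 − 2.59) = K_B, so x = (K_A − K_B)/(3.225 − 2.59) = 0.83119/0.635 = 1.31 km.

1.31 km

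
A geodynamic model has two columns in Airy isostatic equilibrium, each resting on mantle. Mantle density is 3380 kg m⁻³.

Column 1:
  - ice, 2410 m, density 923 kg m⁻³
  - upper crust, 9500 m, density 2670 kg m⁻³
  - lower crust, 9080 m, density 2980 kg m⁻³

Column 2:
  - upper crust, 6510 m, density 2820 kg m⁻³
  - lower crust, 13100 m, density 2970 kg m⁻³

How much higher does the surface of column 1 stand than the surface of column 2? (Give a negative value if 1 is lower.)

2150 m

For any compensation level in the mantle, the mantle terms cancel and isostasy reduces to e = (Σt_1 − Σt_2) − (Σ(ρt)_1 − Σ(ρt)_2) / ρ_m.
Σt_1 = 20990 m; Σt_2 = 19610 m; Σ(ρt)_1 = 54647830; Σ(ρt)_2 = 57265200 (in m·kg m⁻³).
e = (20990 − 19610) − (54647830 − 57265200) / 3380 = 2150 m.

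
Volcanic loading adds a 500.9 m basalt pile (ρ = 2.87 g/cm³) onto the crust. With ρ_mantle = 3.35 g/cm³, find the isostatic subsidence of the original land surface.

Subaerial loading: s = t ρ_load / ρ_m.
s = 500.9 m × 2.87/3.35 = 429 m.

429 m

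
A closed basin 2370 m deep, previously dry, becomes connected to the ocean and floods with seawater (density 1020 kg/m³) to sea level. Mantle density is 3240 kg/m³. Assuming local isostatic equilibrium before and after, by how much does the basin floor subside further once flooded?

1090 m

After flooding the water column is d + s deep. Its weight must equal the weight of mantle displaced by the extra subsidence s: (d + s) ρ_w = s ρ_m.
s = d ρ_w / (ρ_m − ρ_w) = 2370 m × 1020/(3240 − 1020) = 1090 m.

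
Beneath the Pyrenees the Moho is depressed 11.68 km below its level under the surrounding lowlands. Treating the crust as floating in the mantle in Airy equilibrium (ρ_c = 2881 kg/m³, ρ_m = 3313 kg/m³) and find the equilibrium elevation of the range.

Balancing pressure at the compensation depth: ρ_c h = (ρ_m − ρ_c) r.
h = r (ρ_m − ρ_c) / ρ_c = 11.68 km × (3313 − 2881) / 2881 = 1.75 km.

1.75 km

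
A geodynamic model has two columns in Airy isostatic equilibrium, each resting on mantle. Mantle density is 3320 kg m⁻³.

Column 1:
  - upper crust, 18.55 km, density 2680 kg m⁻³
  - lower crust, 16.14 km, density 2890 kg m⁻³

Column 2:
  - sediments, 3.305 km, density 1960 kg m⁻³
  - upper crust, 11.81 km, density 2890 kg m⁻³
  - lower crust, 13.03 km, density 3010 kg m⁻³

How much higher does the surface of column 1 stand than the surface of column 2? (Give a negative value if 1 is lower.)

For any compensation level in the mantle, the mantle terms cancel and isostasy reduces to e = (Σt_1 − Σt_2) − (Σ(ρt)_1 − Σ(ρt)_2) / ρ_m.
Σt_1 = 34.69 km; Σt_2 = 28.145 km; Σ(ρt)_1 = 96358.6; Σ(ρt)_2 = 79829 (in km·kg m⁻³).
e = (34.69 − 28.145) − (96358.6 − 79829) / 3320 = 1.57 km.

1.57 km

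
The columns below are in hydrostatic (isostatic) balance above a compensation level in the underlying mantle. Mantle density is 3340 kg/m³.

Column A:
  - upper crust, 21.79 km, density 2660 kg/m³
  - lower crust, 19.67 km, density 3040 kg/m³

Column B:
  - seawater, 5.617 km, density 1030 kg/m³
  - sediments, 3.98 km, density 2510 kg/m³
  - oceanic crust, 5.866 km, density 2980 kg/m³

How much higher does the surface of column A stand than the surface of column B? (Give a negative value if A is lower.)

For any compensation level in the mantle, the mantle terms cancel and isostasy reduces to e = (Σt_A − Σt_B) − (Σ(ρt)_A − Σ(ρt)_B) / ρ_m.
Σt_A = 41.46 km; Σt_B = 15.463 km; Σ(ρt)_A = 117758.2; Σ(ρt)_B = 33255.99 (in km·kg/m³).
e = (41.46 − 15.463) − (117758.2 − 33255.99) / 3340 = 0.697 km.

0.697 km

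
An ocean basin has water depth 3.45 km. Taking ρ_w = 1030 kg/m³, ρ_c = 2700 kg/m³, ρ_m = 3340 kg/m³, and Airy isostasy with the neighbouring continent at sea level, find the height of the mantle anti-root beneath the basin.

9 km

Balancing pressure at the compensation depth: replacing crust with seawater at the top is compensated by replacing crust with mantle at the base: d (ρ_c − ρ_w) = a (ρ_m − ρ_c).
a = d (ρ_c − ρ_w)/(ρ_m − ρ_c) = 3.45 km × 1670/640 = 9 km.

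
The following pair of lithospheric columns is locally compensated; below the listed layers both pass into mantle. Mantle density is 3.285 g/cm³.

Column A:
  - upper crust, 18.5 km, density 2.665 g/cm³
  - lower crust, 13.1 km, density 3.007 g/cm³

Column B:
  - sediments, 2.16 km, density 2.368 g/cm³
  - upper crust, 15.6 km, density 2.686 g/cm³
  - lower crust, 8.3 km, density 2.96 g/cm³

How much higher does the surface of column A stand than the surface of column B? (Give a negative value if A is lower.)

For any compensation level in the mantle, the mantle terms cancel and isostasy reduces to e = (Σt_A − Σt_B) − (Σ(ρt)_A − Σ(ρt)_B) / ρ_m.
Σt_A = 31.6 km; Σt_B = 26.06 km; Σ(ρt)_A = 88.6942; Σ(ρt)_B = 71.58448 (in km·g/cm³).
e = (31.6 − 26.06) − (88.6942 − 71.58448) / 3.285 = 0.332 km.

0.332 km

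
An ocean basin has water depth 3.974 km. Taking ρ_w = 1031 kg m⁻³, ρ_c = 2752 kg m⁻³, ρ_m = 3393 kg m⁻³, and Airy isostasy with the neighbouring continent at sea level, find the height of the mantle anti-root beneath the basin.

10.7 km

Equating mass per unit area of the two columns: replacing crust with seawater at the top is compensated by replacing crust with mantle at the base: d (ρ_c − ρ_w) = a (ρ_m − ρ_c).
a = d (ρ_c − ρ_w)/(ρ_m − ρ_c) = 3.974 km × 1721/641 = 10.7 km.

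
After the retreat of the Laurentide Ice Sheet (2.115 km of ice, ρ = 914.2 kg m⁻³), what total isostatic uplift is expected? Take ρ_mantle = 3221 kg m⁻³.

0.6 km

Removing the load lets mantle flow back in; uplift u satisfies ρ_ice t = ρ_m u.
u = t ρ_ice/ρ_m = 2.115 km × 914.2/3221 = 0.6 km.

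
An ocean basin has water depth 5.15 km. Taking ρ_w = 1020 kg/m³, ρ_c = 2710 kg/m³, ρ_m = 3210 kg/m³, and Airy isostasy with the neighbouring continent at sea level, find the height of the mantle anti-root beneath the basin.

Balancing pressure at the compensation depth: replacing crust with seawater at the top is compensated by replacing crust with mantle at the base: d (ρ_c − ρ_w) = a (ρ_m − ρ_c).
a = d (ρ_c − ρ_w)/(ρ_m − ρ_c) = 5.15 km × 1690/500 = 17.4 km.

17.4 km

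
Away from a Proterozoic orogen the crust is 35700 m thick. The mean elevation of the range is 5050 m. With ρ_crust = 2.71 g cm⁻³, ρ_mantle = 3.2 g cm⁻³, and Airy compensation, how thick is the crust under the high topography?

68700 m

Root depth r = h ρ_c / (ρ_m − ρ_c) = 5050 m × 2.71 / 0.49 = 27930 m.
Total thickness = T + h + r = 35700 m + 5050 m + 27930 m = 68700 m.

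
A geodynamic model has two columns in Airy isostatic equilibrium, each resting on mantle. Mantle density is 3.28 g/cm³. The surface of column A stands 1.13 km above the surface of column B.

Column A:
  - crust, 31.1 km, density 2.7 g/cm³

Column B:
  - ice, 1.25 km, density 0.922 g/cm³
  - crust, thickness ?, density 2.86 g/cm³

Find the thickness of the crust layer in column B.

27.1 km

Take the compensation level at the base of the deeper column (depth z_c below the surface of column A) and equate Σ ρ_i t_i down to z_c; mantle fills any gap and the z_c terms cancel.
Column A: 31.1×2.7 + (z_c − 31.1)×3.28
Column B: 1.13×0 + 1.25×0.922 + x×2.86 + (z_c − 1.13 − 1.25 − x)×3.28
The z_c×3.28 term appears on both sides and cancels. Collect the known terms of each column as K = Σ(ρt)_known − 3.28 × (depth of known layers): K_A = 83.97 − 3.28×31.1 = −18.038; K_B = 1.1525 − 3.28×(1.13 + 1.25) = −6.6539.
Balance: K_A = K_B − x×(3.28 − 2.86), so x = (K_B − K_A)/(3.28 − 2.86) = 11.3841/0.42 = 27.1 km.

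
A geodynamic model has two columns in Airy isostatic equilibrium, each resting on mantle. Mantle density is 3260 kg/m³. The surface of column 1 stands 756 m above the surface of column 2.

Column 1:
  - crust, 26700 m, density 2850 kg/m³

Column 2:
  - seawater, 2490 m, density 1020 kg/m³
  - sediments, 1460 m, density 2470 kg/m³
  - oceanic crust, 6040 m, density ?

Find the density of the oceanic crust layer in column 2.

2970 kg/m³

Take the compensation level at the base of the deeper column (depth z_c below the surface of column 1) and equate Σ ρ_i t_i down to z_c; mantle fills any gap and the z_c terms cancel.
Column 1: 26700×2850 + (z_c − 26700)×3260
Column 2: 756×0 + 2490×1020 + 1460×2470 + 6040×ρ + (z_c − 756 − 9990)×3260
The z_c×3260 term appears on both sides and cancels. Collect the known terms of each column as K = Σ(ρt)_known − 3260 × (depth of known layers): K_1 = 76095000 − 3260×26700 = −10947000; K_2 = 6146000 − 3260×(756 + 9990) = −28885960.
Balance: K_1 = K_2 + 6040×ρ, so ρ = (K_1 − K_2)/6040 = 17939000/6040 = 2970 kg/m³.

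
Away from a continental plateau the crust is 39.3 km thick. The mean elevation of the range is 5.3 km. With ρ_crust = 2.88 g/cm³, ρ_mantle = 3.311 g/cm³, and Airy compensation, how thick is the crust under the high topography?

Root depth r = h ρ_c / (ρ_m − ρ_c) = 5.3 km × 2.88 / 0.431 = 35.42 km.
Total thickness = T + h + r = 39.3 km + 5.3 km + 35.42 km = 80 km.

80 km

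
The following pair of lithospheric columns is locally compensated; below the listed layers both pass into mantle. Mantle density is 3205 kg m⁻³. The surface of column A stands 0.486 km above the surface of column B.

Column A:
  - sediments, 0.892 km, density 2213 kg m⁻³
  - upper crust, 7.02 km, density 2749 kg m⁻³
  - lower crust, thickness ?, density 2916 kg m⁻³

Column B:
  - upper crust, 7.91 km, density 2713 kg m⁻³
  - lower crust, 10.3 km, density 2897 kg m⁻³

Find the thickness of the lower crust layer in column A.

15.7 km

Take the compensation level at the base of the deeper column (depth z_c below the surface of column A) and equate Σ ρ_i t_i down to z_c; mantle fills any gap and the z_c terms cancel.
Column A: 0.892×2213 + 7.02×2749 + x×2916 + (z_c − 7.912 − x)×3205
Column B: 0.486×0 + 7.91×2713 + 10.3×2897 + (z_c − 0.486 − 18.21)×3205
The z_c×3205 term appears on both sides and cancels. Collect the known terms of each column as K = Σ(ρt)_known − 3205 × (depth of known layers): K_A = 21271.976 − 3205×7.912 = −4085.984; K_B = 51298.93 − 3205×(0.486 + 18.21) = −8621.75.
Balance: K_A − x×(3205 − 2916) = K_B, so x = (K_A − K_B)/(3205 − 2916) = 4535.77/289 = 15.7 km.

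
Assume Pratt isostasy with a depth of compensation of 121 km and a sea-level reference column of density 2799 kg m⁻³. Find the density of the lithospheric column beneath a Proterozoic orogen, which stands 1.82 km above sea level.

Pratt balance: ρ_ref D = ρ (D + h).
ρ = ρ_ref D/(D + h) = 2799 × 121 km/(121 km + 1.82 km) = 2760 kg m⁻³.

2760 kg m⁻³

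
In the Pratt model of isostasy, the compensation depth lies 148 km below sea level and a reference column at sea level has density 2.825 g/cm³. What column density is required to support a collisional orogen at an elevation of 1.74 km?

Pratt balance: ρ_ref D = ρ (D + h).
ρ = ρ_ref D/(D + h) = 2.825 × 148 km/(148 km + 1.74 km) = 2.79 g/cm³.

2.79 g/cm³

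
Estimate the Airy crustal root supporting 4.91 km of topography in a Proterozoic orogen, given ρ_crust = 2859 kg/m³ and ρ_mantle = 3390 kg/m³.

26.4 km

In Airy isostatic equilibrium: the weight of the topography is balanced by the buoyancy of the root, ρ_c h = (ρ_m − ρ_c) r.
r = h · ρ_c / (ρ_m − ρ_c) = 4.91 km × 2859 / (3390 − 2859) = 26.4 km.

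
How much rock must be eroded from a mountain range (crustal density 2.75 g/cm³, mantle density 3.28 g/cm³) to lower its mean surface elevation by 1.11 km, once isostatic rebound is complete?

6.87 km

Net drop Δ = e − u = e − e ρ_c/ρ_m = e (ρ_m − ρ_c)/ρ_m.
e = Δ ρ_m/(ρ_m − ρ_c) = 1.11 km × 3.28/0.53 = 6.87 km.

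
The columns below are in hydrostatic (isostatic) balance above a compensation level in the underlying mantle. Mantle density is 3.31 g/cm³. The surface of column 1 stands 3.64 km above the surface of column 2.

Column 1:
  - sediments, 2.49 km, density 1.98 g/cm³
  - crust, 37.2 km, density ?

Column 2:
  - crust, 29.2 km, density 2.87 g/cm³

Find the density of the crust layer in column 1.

2.73 g/cm³

Take the compensation level at the base of the deeper column (depth z_c below the surface of column 1) and equate Σ ρ_i t_i down to z_c; mantle fills any gap and the z_c terms cancel.
Column 1: 2.49×1.98 + 37.2×ρ + (z_c − 39.69)×3.31
Column 2: 3.64×0 + 29.2×2.87 + (z_c − 3.64 − 29.2)×3.31
The z_c×3.31 term appears on both sides and cancels. Collect the known terms of each column as K = Σ(ρt)_known − 3.31 × (depth of known layers): K_1 = 4.9302 − 3.31×39.69 = −126.4437; K_2 = 83.804 − 3.31×(3.64 + 29.2) = −24.8964.
Balance: K_1 + 37.2×ρ = K_2, so ρ = (K_2 − K_1)/37.2 = 101.547/37.2 = 2.73 g/cm³.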